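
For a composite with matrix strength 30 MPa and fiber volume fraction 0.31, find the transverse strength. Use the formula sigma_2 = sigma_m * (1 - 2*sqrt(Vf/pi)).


factor = 1 - 2*sqrt(0.31/pi) = 0.3717
sigma_2 = 30 * 0.3717 = 11.15 MPa

11.15 MPa


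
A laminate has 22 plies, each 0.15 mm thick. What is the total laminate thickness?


h = n * t_ply = 22 * 0.15 = 3.3 mm

3.3 mm


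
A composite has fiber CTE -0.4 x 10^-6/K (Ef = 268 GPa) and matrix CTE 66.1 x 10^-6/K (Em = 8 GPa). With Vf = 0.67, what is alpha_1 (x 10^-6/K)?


E1 = Ef*Vf + Em*(1-Vf) = 182.2
alpha_1 = (alpha_f*Ef*Vf + alpha_m*Em*(1-Vf))/E1 = 0.56 x 10^-6/K

0.56 x 10^-6/K


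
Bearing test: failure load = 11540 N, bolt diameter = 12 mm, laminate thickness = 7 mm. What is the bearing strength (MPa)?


sigma_br = F/(d*h) = 11540/(12*7) = 137.4 MPa

137.4 MPa


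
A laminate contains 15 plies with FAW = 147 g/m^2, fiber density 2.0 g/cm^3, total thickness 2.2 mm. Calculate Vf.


Vf = n * FAW / (rho_f * h * 1000) = 15 * 147 / (2.0 * 2.2 * 1000) = 0.5011

0.5011


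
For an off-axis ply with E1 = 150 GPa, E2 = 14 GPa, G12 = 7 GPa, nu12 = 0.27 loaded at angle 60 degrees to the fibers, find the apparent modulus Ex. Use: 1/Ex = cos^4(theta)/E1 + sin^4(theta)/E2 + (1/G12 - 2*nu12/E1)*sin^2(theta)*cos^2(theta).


cos^4(60) = 0.0625, sin^4(60) = 0.5625, sin^2(60)*cos^2(60) = 0.1875
1/G12 - 2*nu12/E1 = 1/7 - 2*0.27/150 = 0.139257 GPa^-1
1/Ex = 0.0625/150 + 0.5625/14 + 0.139257*0.1875 = 0.066706 GPa^-1
Ex = 14.99 GPa

14.99 GPa


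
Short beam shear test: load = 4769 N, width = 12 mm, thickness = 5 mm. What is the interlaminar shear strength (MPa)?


ILSS = 3F/(4bh) = 3*4769/(4*12*5) = 59.61 MPa

59.61 MPa


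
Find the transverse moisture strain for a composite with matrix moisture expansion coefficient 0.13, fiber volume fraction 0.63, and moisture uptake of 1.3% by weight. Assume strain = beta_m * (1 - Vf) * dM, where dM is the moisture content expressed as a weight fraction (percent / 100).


dM = 1.3/100 = 0.013
strain = beta_m * (1-Vf) * dM = 0.13 * 0.37 * 0.013 = 0.0006253

0.0006253


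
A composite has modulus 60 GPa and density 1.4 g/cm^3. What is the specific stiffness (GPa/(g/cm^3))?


Specific stiffness = E/rho = 60/1.4 = 42.9 GPa/(g/cm^3)

42.9 GPa/(g/cm^3)


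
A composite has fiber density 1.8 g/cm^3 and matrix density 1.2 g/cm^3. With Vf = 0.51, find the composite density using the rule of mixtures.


rho_c = rho_f*Vf + rho_m*(1-Vf) = 1.8*0.51 + 1.2*0.49 = 1.506 g/cm^3

1.506 g/cm^3


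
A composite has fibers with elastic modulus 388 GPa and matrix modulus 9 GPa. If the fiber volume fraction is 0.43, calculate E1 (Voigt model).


E1 = Ef*Vf + Em*(1-Vf) = 388*0.43 + 9*0.57 = 171.97 GPa

171.97 GPa


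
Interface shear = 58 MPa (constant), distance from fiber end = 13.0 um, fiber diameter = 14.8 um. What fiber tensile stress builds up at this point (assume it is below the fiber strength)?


Force balance: sigma_f * (pi*d^2/4) = tau * (pi*d) * x  ->  sigma_f = 4 * tau * x / d
sigma_f = 4 * 58 * 13.0 / 14.8 = 203.8 MPa

203.8 MPa


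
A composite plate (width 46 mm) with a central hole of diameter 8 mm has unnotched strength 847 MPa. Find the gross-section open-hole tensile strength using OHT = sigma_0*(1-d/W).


OHT = sigma_0*(1-d/W) = 847*(1-8/46) = 699.7 MPa

699.7 MPa


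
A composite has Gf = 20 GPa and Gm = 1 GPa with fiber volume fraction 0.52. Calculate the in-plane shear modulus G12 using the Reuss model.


1/G12 = Vf/Gf + (1-Vf)/Gm = 0.52/20 + 0.48/1
G12 = 1.98 GPa

1.98 GPa


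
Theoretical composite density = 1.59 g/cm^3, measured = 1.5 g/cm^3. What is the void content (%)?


Void% = (rho_theo - rho_actual)/rho_theo * 100 = (1.59 - 1.5)/1.59 * 100 = 5.66%

5.66%


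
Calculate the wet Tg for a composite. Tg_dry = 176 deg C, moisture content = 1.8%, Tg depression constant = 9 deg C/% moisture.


Tg_wet = Tg_dry - k*moisture = 176 - 9*1.8 = 159.8 deg C

159.8 deg C


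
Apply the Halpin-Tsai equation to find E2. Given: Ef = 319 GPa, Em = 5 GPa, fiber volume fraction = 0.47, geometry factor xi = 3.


eta = (Ef/Em - 1)/(Ef/Em + xi) = (63.8 - 1)/(63.8 + 3) = 0.9401
E2 = Em*(1+xi*eta*Vf)/(1-eta*Vf) = 20.83 GPa

20.83 GPa


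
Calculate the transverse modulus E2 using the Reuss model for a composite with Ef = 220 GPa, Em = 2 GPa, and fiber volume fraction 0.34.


1/E2 = Vf/Ef + (1-Vf)/Em = 0.34/220 + 0.66/2
E2 = 3.02 GPa

3.02 GPa


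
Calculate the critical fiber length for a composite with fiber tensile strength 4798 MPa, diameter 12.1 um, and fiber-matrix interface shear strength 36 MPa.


Lc = sigma_f * d / (2 * tau_i) = 4798 * 12.1 / (2 * 36) = 806.3 um

806.3 um


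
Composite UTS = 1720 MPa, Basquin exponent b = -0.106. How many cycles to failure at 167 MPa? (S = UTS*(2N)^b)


N = 0.5 * (S/UTS)^(1/b) = 0.5 * (167/1720)^(1/-0.106) = 1.7939e+09 cycles

1.7939e+09 cycles


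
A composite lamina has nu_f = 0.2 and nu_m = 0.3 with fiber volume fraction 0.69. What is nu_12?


nu_12 = nu_f*Vf + nu_m*(1-Vf) = 0.2*0.69 + 0.3*0.31 = 0.231

0.231


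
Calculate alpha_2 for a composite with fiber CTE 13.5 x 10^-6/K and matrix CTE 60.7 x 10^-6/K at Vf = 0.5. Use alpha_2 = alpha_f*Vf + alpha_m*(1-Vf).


alpha_2 = alpha_f*Vf + alpha_m*(1-Vf) = 13.5*0.5 + 60.7*0.5 = 37.1 x 10^-6/K

37.1 x 10^-6/K


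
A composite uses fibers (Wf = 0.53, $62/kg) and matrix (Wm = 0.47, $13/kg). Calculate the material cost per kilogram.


Cost = cost_f*Wf + cost_m*Wm = 62*0.53 + 13*0.47 = $38.97/kg

$38.97/kg


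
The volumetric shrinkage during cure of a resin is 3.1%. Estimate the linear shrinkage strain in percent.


Linear shrinkage ≈ vol_shrink/3 = 3.1/3 = 1.033%

1.033%


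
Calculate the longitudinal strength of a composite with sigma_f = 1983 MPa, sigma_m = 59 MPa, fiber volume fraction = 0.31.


sigma_1 = sigma_f*Vf + sigma_m*(1-Vf) = 1983*0.31 + 59*0.69 = 655.4 MPa

655.4 MPa


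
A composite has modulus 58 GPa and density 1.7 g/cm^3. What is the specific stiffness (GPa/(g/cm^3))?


Specific stiffness = E/rho = 58/1.7 = 34.1 GPa/(g/cm^3)

34.1 GPa/(g/cm^3)


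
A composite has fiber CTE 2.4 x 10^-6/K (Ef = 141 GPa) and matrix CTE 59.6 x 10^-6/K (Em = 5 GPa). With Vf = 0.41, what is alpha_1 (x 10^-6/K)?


E1 = Ef*Vf + Em*(1-Vf) = 60.76
alpha_1 = (alpha_f*Ef*Vf + alpha_m*Em*(1-Vf))/E1 = 5.18 x 10^-6/K

5.18 x 10^-6/K


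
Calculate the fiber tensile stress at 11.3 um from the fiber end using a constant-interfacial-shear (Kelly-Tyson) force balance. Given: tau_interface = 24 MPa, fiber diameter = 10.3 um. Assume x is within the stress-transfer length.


Force balance: sigma_f * (pi*d^2/4) = tau * (pi*d) * x  ->  sigma_f = 4 * tau * x / d
sigma_f = 4 * 24 * 11.3 / 10.3 = 105.3 MPa

105.3 MPa


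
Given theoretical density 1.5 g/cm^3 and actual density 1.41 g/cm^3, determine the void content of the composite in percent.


Void% = (rho_theo - rho_actual)/rho_theo * 100 = (1.5 - 1.41)/1.5 * 100 = 6.0%

6.0%


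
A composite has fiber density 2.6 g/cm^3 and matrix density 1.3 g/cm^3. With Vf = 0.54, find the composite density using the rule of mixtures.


rho_c = rho_f*Vf + rho_m*(1-Vf) = 2.6*0.54 + 1.3*0.46 = 2.002 g/cm^3

2.002 g/cm^3


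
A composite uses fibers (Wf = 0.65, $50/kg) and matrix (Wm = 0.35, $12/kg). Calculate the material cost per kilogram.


Cost = cost_f*Wf + cost_m*Wm = 50*0.65 + 12*0.35 = $36.7/kg

$36.7/kg


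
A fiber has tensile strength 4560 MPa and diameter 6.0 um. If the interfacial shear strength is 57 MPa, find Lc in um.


Lc = sigma_f * d / (2 * tau_i) = 4560 * 6.0 / (2 * 57) = 240.0 um

240.0 um


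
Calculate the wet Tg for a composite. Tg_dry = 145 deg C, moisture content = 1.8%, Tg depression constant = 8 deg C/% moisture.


Tg_wet = Tg_dry - k*moisture = 145 - 8*1.8 = 130.6 deg C

130.6 deg C


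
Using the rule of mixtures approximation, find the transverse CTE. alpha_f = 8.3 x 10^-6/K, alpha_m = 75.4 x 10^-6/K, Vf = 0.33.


alpha_2 = alpha_f*Vf + alpha_m*(1-Vf) = 8.3*0.33 + 75.4*0.67 = 53.3 x 10^-6/K

53.3 x 10^-6/K


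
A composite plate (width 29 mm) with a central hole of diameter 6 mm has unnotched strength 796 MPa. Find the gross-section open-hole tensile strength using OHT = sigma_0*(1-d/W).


OHT = sigma_0*(1-d/W) = 796*(1-6/29) = 631.3 MPa

631.3 MPa


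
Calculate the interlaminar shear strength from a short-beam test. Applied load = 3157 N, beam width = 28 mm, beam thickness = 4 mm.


ILSS = 3F/(4bh) = 3*3157/(4*28*4) = 21.14 MPa

21.14 MPa


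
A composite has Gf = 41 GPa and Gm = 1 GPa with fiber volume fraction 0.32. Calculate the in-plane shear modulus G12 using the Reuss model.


1/G12 = Vf/Gf + (1-Vf)/Gm = 0.32/41 + 0.68/1
G12 = 1.45 GPa

1.45 GPa


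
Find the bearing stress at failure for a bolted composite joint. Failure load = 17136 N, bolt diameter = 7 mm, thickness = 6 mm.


sigma_br = F/(d*h) = 17136/(7*6) = 408.0 MPa

408.0 MPa


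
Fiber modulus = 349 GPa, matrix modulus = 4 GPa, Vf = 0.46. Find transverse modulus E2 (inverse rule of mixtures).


1/E2 = Vf/Ef + (1-Vf)/Em = 0.46/349 + 0.54/4
E2 = 7.34 GPa

7.34 GPa


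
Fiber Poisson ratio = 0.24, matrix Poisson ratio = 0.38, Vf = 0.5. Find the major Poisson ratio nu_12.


nu_12 = nu_f*Vf + nu_m*(1-Vf) = 0.24*0.5 + 0.38*0.5 = 0.31

0.31


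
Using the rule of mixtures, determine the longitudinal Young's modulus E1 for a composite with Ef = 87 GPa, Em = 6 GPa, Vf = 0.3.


E1 = Ef*Vf + Em*(1-Vf) = 87*0.3 + 6*0.7 = 30.3 GPa

30.3 GPa


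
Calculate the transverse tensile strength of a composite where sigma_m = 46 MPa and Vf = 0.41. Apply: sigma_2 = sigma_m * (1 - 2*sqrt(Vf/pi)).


factor = 1 - 2*sqrt(0.41/pi) = 0.2775
sigma_2 = 46 * 0.2775 = 12.76 MPa

12.76 MPa


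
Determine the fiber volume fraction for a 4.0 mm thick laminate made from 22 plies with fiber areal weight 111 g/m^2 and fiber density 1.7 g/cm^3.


Vf = n * FAW / (rho_f * h * 1000) = 22 * 111 / (1.7 * 4.0 * 1000) = 0.3591

0.3591


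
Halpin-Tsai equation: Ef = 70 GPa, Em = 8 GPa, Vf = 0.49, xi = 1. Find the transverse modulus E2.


eta = (Ef/Em - 1)/(Ef/Em + xi) = (8.75 - 1)/(8.75 + 1) = 0.7949
E2 = Em*(1+xi*eta*Vf)/(1-eta*Vf) = 18.21 GPa

18.21 GPa


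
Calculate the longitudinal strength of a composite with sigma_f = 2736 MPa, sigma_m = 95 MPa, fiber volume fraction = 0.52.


sigma_1 = sigma_f*Vf + sigma_m*(1-Vf) = 2736*0.52 + 95*0.48 = 1468.3 MPa

1468.3 MPa


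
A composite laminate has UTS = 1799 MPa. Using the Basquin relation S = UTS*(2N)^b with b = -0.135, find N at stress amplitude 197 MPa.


N = 0.5 * (S/UTS)^(1/b) = 0.5 * (197/1799)^(1/-0.135) = 6.5203e+06 cycles

6.5203e+06 cycles


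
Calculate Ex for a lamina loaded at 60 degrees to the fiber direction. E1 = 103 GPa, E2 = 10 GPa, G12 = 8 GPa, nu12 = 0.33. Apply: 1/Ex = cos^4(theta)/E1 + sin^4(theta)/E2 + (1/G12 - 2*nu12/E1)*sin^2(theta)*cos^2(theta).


cos^4(60) = 0.0625, sin^4(60) = 0.5625, sin^2(60)*cos^2(60) = 0.1875
1/G12 - 2*nu12/E1 = 1/8 - 2*0.33/103 = 0.118592 GPa^-1
1/Ex = 0.0625/103 + 0.5625/10 + 0.118592*0.1875 = 0.0790928 GPa^-1
Ex = 12.64 GPa

12.64 GPa


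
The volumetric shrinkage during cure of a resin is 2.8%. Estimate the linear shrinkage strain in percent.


Linear shrinkage ≈ vol_shrink/3 = 2.8/3 = 0.933%

0.933%


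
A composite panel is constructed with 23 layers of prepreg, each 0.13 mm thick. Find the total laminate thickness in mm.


h = n * t_ply = 23 * 0.13 = 2.99 mm

2.99 mm


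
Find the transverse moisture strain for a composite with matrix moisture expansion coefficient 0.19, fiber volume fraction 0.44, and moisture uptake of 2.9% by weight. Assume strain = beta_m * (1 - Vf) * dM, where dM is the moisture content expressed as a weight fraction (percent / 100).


dM = 2.9/100 = 0.029
strain = beta_m * (1-Vf) * dM = 0.19 * 0.56 * 0.029 = 0.0030856

0.0030856


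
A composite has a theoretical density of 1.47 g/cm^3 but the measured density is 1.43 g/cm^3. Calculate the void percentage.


Void% = (rho_theo - rho_actual)/rho_theo * 100 = (1.47 - 1.43)/1.47 * 100 = 2.72%

2.72%


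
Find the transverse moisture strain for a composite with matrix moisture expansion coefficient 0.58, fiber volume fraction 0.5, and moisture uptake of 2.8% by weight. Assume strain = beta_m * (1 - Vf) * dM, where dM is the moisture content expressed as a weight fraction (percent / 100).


dM = 2.8/100 = 0.028
strain = beta_m * (1-Vf) * dM = 0.58 * 0.5 * 0.028 = 0.00812

0.00812


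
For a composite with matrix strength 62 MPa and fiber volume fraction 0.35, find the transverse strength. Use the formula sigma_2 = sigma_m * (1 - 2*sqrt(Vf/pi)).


factor = 1 - 2*sqrt(0.35/pi) = 0.3324
sigma_2 = 62 * 0.3324 = 20.61 MPa

20.61 MPa


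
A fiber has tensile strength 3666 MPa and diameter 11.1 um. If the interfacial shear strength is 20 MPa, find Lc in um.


Lc = sigma_f * d / (2 * tau_i) = 3666 * 11.1 / (2 * 20) = 1017.3 um

1017.3 um


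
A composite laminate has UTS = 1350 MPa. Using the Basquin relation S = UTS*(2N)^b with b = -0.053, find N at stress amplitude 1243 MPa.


N = 0.5 * (S/UTS)^(1/b) = 0.5 * (1243/1350)^(1/-0.053) = 2.3748 cycles

2.3748 cycles


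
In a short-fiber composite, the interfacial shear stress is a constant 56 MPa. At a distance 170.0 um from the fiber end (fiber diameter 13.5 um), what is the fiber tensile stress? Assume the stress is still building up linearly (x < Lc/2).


Force balance: sigma_f * (pi*d^2/4) = tau * (pi*d) * x  ->  sigma_f = 4 * tau * x / d
sigma_f = 4 * 56 * 170.0 / 13.5 = 2820.7 MPa

2820.7 MPa


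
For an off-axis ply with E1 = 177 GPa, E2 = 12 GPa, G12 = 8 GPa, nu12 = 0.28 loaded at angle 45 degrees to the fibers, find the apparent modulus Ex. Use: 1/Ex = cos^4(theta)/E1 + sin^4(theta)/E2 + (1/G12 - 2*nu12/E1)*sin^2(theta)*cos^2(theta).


cos^4(45) = 0.25, sin^4(45) = 0.25, sin^2(45)*cos^2(45) = 0.25
1/G12 - 2*nu12/E1 = 1/8 - 2*0.28/177 = 0.121836 GPa^-1
1/Ex = 0.25/177 + 0.25/12 + 0.121836*0.25 = 0.0527048 GPa^-1
Ex = 18.97 GPa

18.97 GPa


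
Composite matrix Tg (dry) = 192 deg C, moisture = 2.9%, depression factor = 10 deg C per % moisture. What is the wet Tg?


Tg_wet = Tg_dry - k*moisture = 192 - 10*2.9 = 163.0 deg C

163.0 deg C


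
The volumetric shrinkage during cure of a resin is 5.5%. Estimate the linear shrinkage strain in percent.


Linear shrinkage ≈ vol_shrink/3 = 5.5/3 = 1.833%

1.833%


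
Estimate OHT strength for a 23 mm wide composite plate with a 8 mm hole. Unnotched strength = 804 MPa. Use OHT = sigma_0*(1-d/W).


OHT = sigma_0*(1-d/W) = 804*(1-8/23) = 524.3 MPa

524.3 MPa


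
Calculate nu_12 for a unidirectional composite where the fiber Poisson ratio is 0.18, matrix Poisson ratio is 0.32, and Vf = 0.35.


nu_12 = nu_f*Vf + nu_m*(1-Vf) = 0.18*0.35 + 0.32*0.65 = 0.271

0.271


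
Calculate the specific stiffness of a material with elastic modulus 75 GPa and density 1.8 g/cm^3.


Specific stiffness = E/rho = 75/1.8 = 41.7 GPa/(g/cm^3)

41.7 GPa/(g/cm^3)


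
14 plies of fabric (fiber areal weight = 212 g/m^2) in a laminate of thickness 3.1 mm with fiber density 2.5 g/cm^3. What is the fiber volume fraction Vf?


Vf = n * FAW / (rho_f * h * 1000) = 14 * 212 / (2.5 * 3.1 * 1000) = 0.383

0.383


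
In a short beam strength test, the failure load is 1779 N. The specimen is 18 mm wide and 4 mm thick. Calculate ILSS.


ILSS = 3F/(4bh) = 3*1779/(4*18*4) = 18.53 MPa

18.53 MPa


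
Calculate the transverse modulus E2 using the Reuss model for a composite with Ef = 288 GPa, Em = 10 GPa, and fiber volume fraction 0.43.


1/E2 = Vf/Ef + (1-Vf)/Em = 0.43/288 + 0.57/10
E2 = 17.1 GPa

17.1 GPa


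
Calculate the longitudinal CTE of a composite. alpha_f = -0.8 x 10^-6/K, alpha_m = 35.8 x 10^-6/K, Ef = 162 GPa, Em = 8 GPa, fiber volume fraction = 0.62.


E1 = Ef*Vf + Em*(1-Vf) = 103.48
alpha_1 = (alpha_f*Ef*Vf + alpha_m*Em*(1-Vf))/E1 = 0.28 x 10^-6/K

0.28 x 10^-6/K


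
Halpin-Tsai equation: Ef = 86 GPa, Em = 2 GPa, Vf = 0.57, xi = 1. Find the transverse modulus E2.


eta = (Ef/Em - 1)/(Ef/Em + xi) = (43.0 - 1)/(43.0 + 1) = 0.9545
E2 = Em*(1+xi*eta*Vf)/(1-eta*Vf) = 6.77 GPa

6.77 GPa


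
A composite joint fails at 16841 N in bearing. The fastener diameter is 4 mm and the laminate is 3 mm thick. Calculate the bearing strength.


sigma_br = F/(d*h) = 16841/(4*3) = 1403.4 MPa

1403.4 MPa


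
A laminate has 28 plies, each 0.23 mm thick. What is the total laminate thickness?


h = n * t_ply = 28 * 0.23 = 6.44 mm

6.44 mm


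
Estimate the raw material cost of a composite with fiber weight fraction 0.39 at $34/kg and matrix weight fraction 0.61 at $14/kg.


Cost = cost_f*Wf + cost_m*Wm = 34*0.39 + 14*0.61 = $21.8/kg

$21.8/kg


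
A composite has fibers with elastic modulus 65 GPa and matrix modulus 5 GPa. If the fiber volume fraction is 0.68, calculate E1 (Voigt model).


E1 = Ef*Vf + Em*(1-Vf) = 65*0.68 + 5*0.32 = 45.8 GPa

45.8 GPa


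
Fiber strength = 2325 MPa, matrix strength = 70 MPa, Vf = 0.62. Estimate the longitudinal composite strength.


sigma_1 = sigma_f*Vf + sigma_m*(1-Vf) = 2325*0.62 + 70*0.38 = 1468.1 MPa

1468.1 MPa


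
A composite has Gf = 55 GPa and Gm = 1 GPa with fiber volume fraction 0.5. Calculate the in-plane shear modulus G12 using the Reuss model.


1/G12 = Vf/Gf + (1-Vf)/Gm = 0.5/55 + 0.5/1
G12 = 1.96 GPa

1.96 GPa


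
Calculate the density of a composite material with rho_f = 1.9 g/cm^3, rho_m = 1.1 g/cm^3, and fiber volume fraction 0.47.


rho_c = rho_f*Vf + rho_m*(1-Vf) = 1.9*0.47 + 1.1*0.53 = 1.476 g/cm^3

1.476 g/cm^3


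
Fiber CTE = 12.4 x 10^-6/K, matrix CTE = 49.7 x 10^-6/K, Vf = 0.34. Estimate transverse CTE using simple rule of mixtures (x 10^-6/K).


alpha_2 = alpha_f*Vf + alpha_m*(1-Vf) = 12.4*0.34 + 49.7*0.66 = 37.0 x 10^-6/K

37.0 x 10^-6/K


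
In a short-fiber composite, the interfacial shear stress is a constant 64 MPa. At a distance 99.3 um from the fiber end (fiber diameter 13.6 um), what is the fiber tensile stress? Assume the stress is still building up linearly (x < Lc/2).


Force balance: sigma_f * (pi*d^2/4) = tau * (pi*d) * x  ->  sigma_f = 4 * tau * x / d
sigma_f = 4 * 64 * 99.3 / 13.6 = 1869.2 MPa

1869.2 MPa


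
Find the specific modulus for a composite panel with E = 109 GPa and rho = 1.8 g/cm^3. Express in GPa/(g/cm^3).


Specific stiffness = E/rho = 109/1.8 = 60.6 GPa/(g/cm^3)

60.6 GPa/(g/cm^3)


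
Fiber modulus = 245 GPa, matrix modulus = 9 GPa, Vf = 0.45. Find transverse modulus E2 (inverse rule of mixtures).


1/E2 = Vf/Ef + (1-Vf)/Em = 0.45/245 + 0.55/9
E2 = 15.89 GPa

15.89 GPa


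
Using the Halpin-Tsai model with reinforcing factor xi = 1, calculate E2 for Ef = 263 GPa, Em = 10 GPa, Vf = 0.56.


eta = (Ef/Em - 1)/(Ef/Em + xi) = (26.3 - 1)/(26.3 + 1) = 0.9267
E2 = Em*(1+xi*eta*Vf)/(1-eta*Vf) = 31.58 GPa

31.58 GPa


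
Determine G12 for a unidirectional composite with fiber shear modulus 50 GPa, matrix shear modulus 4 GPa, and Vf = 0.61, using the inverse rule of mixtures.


1/G12 = Vf/Gf + (1-Vf)/Gm = 0.61/50 + 0.39/4
G12 = 9.12 GPa

9.12 GPa


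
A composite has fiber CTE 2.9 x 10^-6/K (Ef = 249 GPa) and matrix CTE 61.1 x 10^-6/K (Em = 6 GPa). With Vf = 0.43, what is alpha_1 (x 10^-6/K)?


E1 = Ef*Vf + Em*(1-Vf) = 110.49
alpha_1 = (alpha_f*Ef*Vf + alpha_m*Em*(1-Vf))/E1 = 4.7 x 10^-6/K

4.7 x 10^-6/K


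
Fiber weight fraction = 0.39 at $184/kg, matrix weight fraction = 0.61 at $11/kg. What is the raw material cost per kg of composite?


Cost = cost_f*Wf + cost_m*Wm = 184*0.39 + 11*0.61 = $78.47/kg

$78.47/kg


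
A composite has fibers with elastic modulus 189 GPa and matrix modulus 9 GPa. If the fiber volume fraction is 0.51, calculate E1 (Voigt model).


E1 = Ef*Vf + Em*(1-Vf) = 189*0.51 + 9*0.49 = 100.8 GPa

100.8 GPa


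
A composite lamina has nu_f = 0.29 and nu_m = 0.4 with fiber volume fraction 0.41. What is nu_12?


nu_12 = nu_f*Vf + nu_m*(1-Vf) = 0.29*0.41 + 0.4*0.59 = 0.3549

0.3549


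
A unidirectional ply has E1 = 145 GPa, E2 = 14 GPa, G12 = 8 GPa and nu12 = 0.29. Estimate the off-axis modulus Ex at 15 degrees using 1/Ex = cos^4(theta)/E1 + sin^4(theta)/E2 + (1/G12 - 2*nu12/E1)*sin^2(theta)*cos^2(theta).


cos^4(15) = 0.870513, sin^4(15) = 0.004487, sin^2(15)*cos^2(15) = 0.0625
1/G12 - 2*nu12/E1 = 1/8 - 2*0.29/145 = 0.121 GPa^-1
1/Ex = 0.870513/145 + 0.004487/14 + 0.121*0.0625 = 0.0138866 GPa^-1
Ex = 72.01 GPa

72.01 GPa


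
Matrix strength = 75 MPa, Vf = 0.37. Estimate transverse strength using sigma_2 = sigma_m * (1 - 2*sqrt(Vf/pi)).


factor = 1 - 2*sqrt(0.37/pi) = 0.3136
sigma_2 = 75 * 0.3136 = 23.52 MPa

23.52 MPa


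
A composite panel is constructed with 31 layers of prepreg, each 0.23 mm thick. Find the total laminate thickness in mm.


h = n * t_ply = 31 * 0.23 = 7.13 mm

7.13 mm


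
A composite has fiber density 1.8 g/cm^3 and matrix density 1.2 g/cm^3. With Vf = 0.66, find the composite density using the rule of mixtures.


rho_c = rho_f*Vf + rho_m*(1-Vf) = 1.8*0.66 + 1.2*0.34 = 1.596 g/cm^3

1.596 g/cm^3


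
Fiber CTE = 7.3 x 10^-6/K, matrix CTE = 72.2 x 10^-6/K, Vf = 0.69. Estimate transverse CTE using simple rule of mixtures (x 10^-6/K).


alpha_2 = alpha_f*Vf + alpha_m*(1-Vf) = 7.3*0.69 + 72.2*0.31 = 27.4 x 10^-6/K

27.4 x 10^-6/K


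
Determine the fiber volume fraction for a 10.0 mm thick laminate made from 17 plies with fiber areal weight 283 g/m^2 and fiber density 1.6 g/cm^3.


Vf = n * FAW / (rho_f * h * 1000) = 17 * 283 / (1.6 * 10.0 * 1000) = 0.3007

0.3007


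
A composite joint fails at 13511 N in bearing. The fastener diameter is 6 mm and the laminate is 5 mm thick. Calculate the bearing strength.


sigma_br = F/(d*h) = 13511/(6*5) = 450.4 MPa

450.4 MPa


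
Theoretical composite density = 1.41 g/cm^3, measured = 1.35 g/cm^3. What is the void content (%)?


Void% = (rho_theo - rho_actual)/rho_theo * 100 = (1.41 - 1.35)/1.41 * 100 = 4.26%

4.26%


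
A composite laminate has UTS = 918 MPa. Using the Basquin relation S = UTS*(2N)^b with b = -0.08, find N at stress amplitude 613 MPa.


N = 0.5 * (S/UTS)^(1/b) = 0.5 * (613/918)^(1/-0.08) = 77.8480 cycles

77.8480 cycles


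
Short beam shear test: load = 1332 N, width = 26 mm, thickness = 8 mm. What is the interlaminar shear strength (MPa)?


ILSS = 3F/(4bh) = 3*1332/(4*26*8) = 4.8 MPa

4.8 MPa


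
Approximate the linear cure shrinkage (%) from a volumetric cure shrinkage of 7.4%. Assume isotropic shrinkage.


Linear shrinkage ≈ vol_shrink/3 = 7.4/3 = 2.467%

2.467%


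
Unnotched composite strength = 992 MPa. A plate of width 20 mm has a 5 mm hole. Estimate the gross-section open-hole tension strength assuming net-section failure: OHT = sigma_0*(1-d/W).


OHT = sigma_0*(1-d/W) = 992*(1-5/20) = 744.0 MPa

744.0 MPa


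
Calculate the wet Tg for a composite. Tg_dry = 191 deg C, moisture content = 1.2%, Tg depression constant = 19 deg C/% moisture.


Tg_wet = Tg_dry - k*moisture = 191 - 19*1.2 = 168.2 deg C

168.2 deg C


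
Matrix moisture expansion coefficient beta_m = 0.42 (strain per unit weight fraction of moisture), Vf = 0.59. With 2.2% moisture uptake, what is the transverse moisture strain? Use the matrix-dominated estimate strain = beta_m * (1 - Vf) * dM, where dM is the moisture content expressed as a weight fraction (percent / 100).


dM = 2.2/100 = 0.022
strain = beta_m * (1-Vf) * dM = 0.42 * 0.41 * 0.022 = 0.0037884

0.0037884


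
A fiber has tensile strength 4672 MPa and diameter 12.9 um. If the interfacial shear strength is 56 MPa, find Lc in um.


Lc = sigma_f * d / (2 * tau_i) = 4672 * 12.9 / (2 * 56) = 538.1 um

538.1 um


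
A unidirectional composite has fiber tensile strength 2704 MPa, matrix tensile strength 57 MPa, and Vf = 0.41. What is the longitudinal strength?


sigma_1 = sigma_f*Vf + sigma_m*(1-Vf) = 2704*0.41 + 57*0.59 = 1142.3 MPa

1142.3 MPa


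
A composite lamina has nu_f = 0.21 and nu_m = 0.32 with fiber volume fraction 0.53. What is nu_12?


nu_12 = nu_f*Vf + nu_m*(1-Vf) = 0.21*0.53 + 0.32*0.47 = 0.2617

0.2617


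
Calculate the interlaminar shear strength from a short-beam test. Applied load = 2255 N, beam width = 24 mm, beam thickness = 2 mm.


ILSS = 3F/(4bh) = 3*2255/(4*24*2) = 35.23 MPa

35.23 MPa


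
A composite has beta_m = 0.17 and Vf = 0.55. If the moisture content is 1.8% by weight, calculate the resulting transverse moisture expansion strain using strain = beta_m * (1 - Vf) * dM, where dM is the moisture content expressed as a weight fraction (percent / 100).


dM = 1.8/100 = 0.018
strain = beta_m * (1-Vf) * dM = 0.17 * 0.45 * 0.018 = 0.001377

0.001377


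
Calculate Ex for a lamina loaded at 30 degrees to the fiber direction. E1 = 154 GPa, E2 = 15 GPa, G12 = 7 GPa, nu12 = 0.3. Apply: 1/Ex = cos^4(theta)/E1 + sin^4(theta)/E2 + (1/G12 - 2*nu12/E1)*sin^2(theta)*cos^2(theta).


cos^4(30) = 0.5625, sin^4(30) = 0.0625, sin^2(30)*cos^2(30) = 0.1875
1/G12 - 2*nu12/E1 = 1/7 - 2*0.3/154 = 0.138961 GPa^-1
1/Ex = 0.5625/154 + 0.0625/15 + 0.138961*0.1875 = 0.0338745 GPa^-1
Ex = 29.52 GPa

29.52 GPa


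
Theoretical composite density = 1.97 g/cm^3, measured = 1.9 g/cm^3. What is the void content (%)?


Void% = (rho_theo - rho_actual)/rho_theo * 100 = (1.97 - 1.9)/1.97 * 100 = 3.55%

3.55%


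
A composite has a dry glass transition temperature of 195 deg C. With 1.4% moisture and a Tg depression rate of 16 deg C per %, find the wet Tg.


Tg_wet = Tg_dry - k*moisture = 195 - 16*1.4 = 172.6 deg C

172.6 deg C


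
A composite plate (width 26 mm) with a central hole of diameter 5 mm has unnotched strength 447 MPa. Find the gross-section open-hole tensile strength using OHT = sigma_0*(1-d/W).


OHT = sigma_0*(1-d/W) = 447*(1-5/26) = 361.0 MPa

361.0 MPa


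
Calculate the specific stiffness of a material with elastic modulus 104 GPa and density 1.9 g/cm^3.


Specific stiffness = E/rho = 104/1.9 = 54.7 GPa/(g/cm^3)

54.7 GPa/(g/cm^3)


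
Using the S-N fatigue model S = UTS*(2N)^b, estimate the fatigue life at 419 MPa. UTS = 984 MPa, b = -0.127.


N = 0.5 * (S/UTS)^(1/b) = 0.5 * (419/984)^(1/-0.127) = 415.4378 cycles

415.4378 cycles


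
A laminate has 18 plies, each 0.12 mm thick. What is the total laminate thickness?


h = n * t_ply = 18 * 0.12 = 2.16 mm

2.16 mm


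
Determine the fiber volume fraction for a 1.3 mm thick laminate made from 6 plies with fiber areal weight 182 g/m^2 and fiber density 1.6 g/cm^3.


Vf = n * FAW / (rho_f * h * 1000) = 6 * 182 / (1.6 * 1.3 * 1000) = 0.525

0.525


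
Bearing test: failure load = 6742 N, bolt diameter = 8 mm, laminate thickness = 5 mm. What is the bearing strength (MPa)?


sigma_br = F/(d*h) = 6742/(8*5) = 168.6 MPa

168.6 MPa


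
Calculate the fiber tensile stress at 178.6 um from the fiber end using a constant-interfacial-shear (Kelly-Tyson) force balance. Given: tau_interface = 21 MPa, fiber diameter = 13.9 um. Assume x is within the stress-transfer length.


Force balance: sigma_f * (pi*d^2/4) = tau * (pi*d) * x  ->  sigma_f = 4 * tau * x / d
sigma_f = 4 * 21 * 178.6 / 13.9 = 1079.3 MPa

1079.3 MPa


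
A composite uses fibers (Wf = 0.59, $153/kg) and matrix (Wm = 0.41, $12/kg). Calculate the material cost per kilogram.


Cost = cost_f*Wf + cost_m*Wm = 153*0.59 + 12*0.41 = $95.19/kg

$95.19/kg


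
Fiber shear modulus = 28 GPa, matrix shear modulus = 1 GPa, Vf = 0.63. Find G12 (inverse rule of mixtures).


1/G12 = Vf/Gf + (1-Vf)/Gm = 0.63/28 + 0.37/1
G12 = 2.55 GPa

2.55 GPa


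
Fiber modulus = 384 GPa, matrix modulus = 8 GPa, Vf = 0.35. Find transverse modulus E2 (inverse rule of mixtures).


1/E2 = Vf/Ef + (1-Vf)/Em = 0.35/384 + 0.65/8
E2 = 12.17 GPa

12.17 GPa


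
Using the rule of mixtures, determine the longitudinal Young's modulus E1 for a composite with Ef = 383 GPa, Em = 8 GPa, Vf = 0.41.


E1 = Ef*Vf + Em*(1-Vf) = 383*0.41 + 8*0.59 = 161.75 GPa

161.75 GPa


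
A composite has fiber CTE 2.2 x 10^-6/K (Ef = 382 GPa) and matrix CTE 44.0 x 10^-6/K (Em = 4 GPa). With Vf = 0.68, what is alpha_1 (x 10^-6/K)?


E1 = Ef*Vf + Em*(1-Vf) = 261.04
alpha_1 = (alpha_f*Ef*Vf + alpha_m*Em*(1-Vf))/E1 = 2.4 x 10^-6/K

2.4 x 10^-6/K


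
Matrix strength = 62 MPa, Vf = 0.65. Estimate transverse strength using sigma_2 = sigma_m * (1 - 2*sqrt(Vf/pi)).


factor = 1 - 2*sqrt(0.65/pi) = 0.0903
sigma_2 = 62 * 0.0903 = 5.6 MPa

5.6 MPa


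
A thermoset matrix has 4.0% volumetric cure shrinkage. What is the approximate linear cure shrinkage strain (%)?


Linear shrinkage ≈ vol_shrink/3 = 4.0/3 = 1.333%

1.333%


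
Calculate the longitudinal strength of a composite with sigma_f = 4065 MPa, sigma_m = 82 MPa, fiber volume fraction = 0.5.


sigma_1 = sigma_f*Vf + sigma_m*(1-Vf) = 4065*0.5 + 82*0.5 = 2073.5 MPa

2073.5 MPa


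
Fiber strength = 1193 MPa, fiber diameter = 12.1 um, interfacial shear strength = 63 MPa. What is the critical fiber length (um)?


Lc = sigma_f * d / (2 * tau_i) = 1193 * 12.1 / (2 * 63) = 114.6 um

114.6 um


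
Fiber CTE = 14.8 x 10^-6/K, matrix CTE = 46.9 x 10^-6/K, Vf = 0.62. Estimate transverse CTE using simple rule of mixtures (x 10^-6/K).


alpha_2 = alpha_f*Vf + alpha_m*(1-Vf) = 14.8*0.62 + 46.9*0.38 = 27.0 x 10^-6/K

27.0 x 10^-6/K


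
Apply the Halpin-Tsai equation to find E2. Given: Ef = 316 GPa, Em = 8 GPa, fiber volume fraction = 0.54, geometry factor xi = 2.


eta = (Ef/Em - 1)/(Ef/Em + xi) = (39.5 - 1)/(39.5 + 2) = 0.9277
E2 = Em*(1+xi*eta*Vf)/(1-eta*Vf) = 32.09 GPa

32.09 GPa


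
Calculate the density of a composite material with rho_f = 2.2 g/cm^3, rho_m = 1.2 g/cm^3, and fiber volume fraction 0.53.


rho_c = rho_f*Vf + rho_m*(1-Vf) = 2.2*0.53 + 1.2*0.47 = 1.73 g/cm^3

1.73 g/cm^3


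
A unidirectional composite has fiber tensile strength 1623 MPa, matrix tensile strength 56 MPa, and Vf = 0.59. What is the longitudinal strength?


sigma_1 = sigma_f*Vf + sigma_m*(1-Vf) = 1623*0.59 + 56*0.41 = 980.5 MPa

980.5 MPa


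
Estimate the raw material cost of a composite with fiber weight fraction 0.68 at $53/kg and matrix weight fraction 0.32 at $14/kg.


Cost = cost_f*Wf + cost_m*Wm = 53*0.68 + 14*0.32 = $40.52/kg

$40.52/kg


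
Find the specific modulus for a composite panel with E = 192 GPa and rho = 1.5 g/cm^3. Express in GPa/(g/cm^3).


Specific stiffness = E/rho = 192/1.5 = 128.0 GPa/(g/cm^3)

128.0 GPa/(g/cm^3)


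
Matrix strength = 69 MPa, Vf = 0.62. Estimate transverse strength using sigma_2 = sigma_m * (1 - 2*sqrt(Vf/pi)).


factor = 1 - 2*sqrt(0.62/pi) = 0.1115
sigma_2 = 69 * 0.1115 = 7.69 MPa

7.69 MPa


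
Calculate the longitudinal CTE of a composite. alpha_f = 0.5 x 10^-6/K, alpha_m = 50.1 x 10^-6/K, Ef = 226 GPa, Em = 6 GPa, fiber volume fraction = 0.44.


E1 = Ef*Vf + Em*(1-Vf) = 102.8
alpha_1 = (alpha_f*Ef*Vf + alpha_m*Em*(1-Vf))/E1 = 2.12 x 10^-6/K

2.12 x 10^-6/K


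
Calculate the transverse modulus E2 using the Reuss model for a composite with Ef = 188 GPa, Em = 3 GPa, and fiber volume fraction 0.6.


1/E2 = Vf/Ef + (1-Vf)/Em = 0.6/188 + 0.4/3
E2 = 7.32 GPa

7.32 GPa


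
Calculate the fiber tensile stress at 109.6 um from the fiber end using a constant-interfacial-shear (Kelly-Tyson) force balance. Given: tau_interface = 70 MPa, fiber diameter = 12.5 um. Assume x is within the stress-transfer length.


Force balance: sigma_f * (pi*d^2/4) = tau * (pi*d) * x  ->  sigma_f = 4 * tau * x / d
sigma_f = 4 * 70 * 109.6 / 12.5 = 2455.0 MPa

2455.0 MPa


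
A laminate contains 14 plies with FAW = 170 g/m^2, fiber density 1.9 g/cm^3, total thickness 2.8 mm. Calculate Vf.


Vf = n * FAW / (rho_f * h * 1000) = 14 * 170 / (1.9 * 2.8 * 1000) = 0.4474

0.4474


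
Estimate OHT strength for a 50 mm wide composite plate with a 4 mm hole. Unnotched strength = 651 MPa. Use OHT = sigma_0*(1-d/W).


OHT = sigma_0*(1-d/W) = 651*(1-4/50) = 598.9 MPa

598.9 MPa


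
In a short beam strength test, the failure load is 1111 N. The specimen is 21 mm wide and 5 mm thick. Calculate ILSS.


ILSS = 3F/(4bh) = 3*1111/(4*21*5) = 7.94 MPa

7.94 MPa


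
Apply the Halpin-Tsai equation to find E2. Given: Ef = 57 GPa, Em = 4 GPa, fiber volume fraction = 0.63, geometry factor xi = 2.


eta = (Ef/Em - 1)/(Ef/Em + xi) = (14.25 - 1)/(14.25 + 2) = 0.8154
E2 = Em*(1+xi*eta*Vf)/(1-eta*Vf) = 16.68 GPa

16.68 GPa


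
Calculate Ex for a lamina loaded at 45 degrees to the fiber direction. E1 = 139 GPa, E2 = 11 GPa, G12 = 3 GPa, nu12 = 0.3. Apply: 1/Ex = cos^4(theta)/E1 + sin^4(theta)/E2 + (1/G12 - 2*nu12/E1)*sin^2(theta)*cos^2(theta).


cos^4(45) = 0.25, sin^4(45) = 0.25, sin^2(45)*cos^2(45) = 0.25
1/G12 - 2*nu12/E1 = 1/3 - 2*0.3/139 = 0.329017 GPa^-1
1/Ex = 0.25/139 + 0.25/11 + 0.329017*0.25 = 0.10678 GPa^-1
Ex = 9.37 GPa

9.37 GPa


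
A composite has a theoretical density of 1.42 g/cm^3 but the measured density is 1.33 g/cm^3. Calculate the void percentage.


Void% = (rho_theo - rho_actual)/rho_theo * 100 = (1.42 - 1.33)/1.42 * 100 = 6.34%

6.34%


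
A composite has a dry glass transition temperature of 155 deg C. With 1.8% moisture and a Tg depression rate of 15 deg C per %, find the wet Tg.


Tg_wet = Tg_dry - k*moisture = 155 - 15*1.8 = 128.0 deg C

128.0 deg C


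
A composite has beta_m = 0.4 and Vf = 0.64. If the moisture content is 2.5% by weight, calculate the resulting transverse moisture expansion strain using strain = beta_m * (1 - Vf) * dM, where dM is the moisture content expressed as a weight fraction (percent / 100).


dM = 2.5/100 = 0.025
strain = beta_m * (1-Vf) * dM = 0.4 * 0.36 * 0.025 = 0.0036

0.0036


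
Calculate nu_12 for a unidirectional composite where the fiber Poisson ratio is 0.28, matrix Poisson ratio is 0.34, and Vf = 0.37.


nu_12 = nu_f*Vf + nu_m*(1-Vf) = 0.28*0.37 + 0.34*0.63 = 0.3178

0.3178


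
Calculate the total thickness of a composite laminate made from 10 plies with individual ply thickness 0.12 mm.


h = n * t_ply = 10 * 0.12 = 1.2 mm

1.2 mm


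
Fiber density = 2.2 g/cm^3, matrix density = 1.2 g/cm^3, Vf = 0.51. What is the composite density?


rho_c = rho_f*Vf + rho_m*(1-Vf) = 2.2*0.51 + 1.2*0.49 = 1.71 g/cm^3

1.71 g/cm^3


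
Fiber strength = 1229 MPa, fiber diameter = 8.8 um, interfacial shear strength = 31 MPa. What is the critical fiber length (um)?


Lc = sigma_f * d / (2 * tau_i) = 1229 * 8.8 / (2 * 31) = 174.4 um

174.4 um


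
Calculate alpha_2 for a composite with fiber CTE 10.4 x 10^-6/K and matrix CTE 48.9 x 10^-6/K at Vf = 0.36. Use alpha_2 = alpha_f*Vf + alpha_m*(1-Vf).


alpha_2 = alpha_f*Vf + alpha_m*(1-Vf) = 10.4*0.36 + 48.9*0.64 = 35.0 x 10^-6/K

35.0 x 10^-6/K


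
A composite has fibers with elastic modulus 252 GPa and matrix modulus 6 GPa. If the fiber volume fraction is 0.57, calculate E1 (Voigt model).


E1 = Ef*Vf + Em*(1-Vf) = 252*0.57 + 6*0.43 = 146.22 GPa

146.22 GPa


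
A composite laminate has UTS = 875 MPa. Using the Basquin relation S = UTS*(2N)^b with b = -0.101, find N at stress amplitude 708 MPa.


N = 0.5 * (S/UTS)^(1/b) = 0.5 * (708/875)^(1/-0.101) = 4.0702 cycles

4.0702 cycles


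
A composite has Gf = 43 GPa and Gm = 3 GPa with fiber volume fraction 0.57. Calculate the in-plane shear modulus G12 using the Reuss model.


1/G12 = Vf/Gf + (1-Vf)/Gm = 0.57/43 + 0.43/3
G12 = 6.39 GPa

6.39 GPa


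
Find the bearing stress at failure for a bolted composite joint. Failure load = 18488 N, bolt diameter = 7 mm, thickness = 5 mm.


sigma_br = F/(d*h) = 18488/(7*5) = 528.2 MPa

528.2 MPa


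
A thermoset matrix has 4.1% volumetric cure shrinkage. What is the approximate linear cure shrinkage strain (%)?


Linear shrinkage ≈ vol_shrink/3 = 4.1/3 = 1.367%

1.367%


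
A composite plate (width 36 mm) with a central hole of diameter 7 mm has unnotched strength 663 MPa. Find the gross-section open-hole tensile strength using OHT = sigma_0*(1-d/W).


OHT = sigma_0*(1-d/W) = 663*(1-7/36) = 534.1 MPa

534.1 MPa


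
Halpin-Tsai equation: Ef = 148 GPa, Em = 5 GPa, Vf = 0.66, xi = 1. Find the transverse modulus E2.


eta = (Ef/Em - 1)/(Ef/Em + xi) = (29.6 - 1)/(29.6 + 1) = 0.9346
E2 = Em*(1+xi*eta*Vf)/(1-eta*Vf) = 21.1 GPa

21.1 GPa


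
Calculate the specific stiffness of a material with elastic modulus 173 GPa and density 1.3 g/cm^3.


Specific stiffness = E/rho = 173/1.3 = 133.1 GPa/(g/cm^3)

133.1 GPa/(g/cm^3)


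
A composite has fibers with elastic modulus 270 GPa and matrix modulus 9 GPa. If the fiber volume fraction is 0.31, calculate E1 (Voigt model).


E1 = Ef*Vf + Em*(1-Vf) = 270*0.31 + 9*0.69 = 89.91 GPa

89.91 GPa


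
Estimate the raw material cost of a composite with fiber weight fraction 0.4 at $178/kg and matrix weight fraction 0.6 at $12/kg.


Cost = cost_f*Wf + cost_m*Wm = 178*0.4 + 12*0.6 = $78.4/kg

$78.4/kg


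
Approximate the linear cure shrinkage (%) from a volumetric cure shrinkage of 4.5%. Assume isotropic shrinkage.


Linear shrinkage ≈ vol_shrink/3 = 4.5/3 = 1.5%

1.5%


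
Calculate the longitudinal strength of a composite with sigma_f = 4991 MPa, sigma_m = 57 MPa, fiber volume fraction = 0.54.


sigma_1 = sigma_f*Vf + sigma_m*(1-Vf) = 4991*0.54 + 57*0.46 = 2721.4 MPa

2721.4 MPa


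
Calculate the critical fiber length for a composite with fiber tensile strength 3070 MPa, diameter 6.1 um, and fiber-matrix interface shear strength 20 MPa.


Lc = sigma_f * d / (2 * tau_i) = 3070 * 6.1 / (2 * 20) = 468.2 um

468.2 um


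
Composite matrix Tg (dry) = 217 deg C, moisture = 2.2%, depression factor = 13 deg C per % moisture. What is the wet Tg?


Tg_wet = Tg_dry - k*moisture = 217 - 13*2.2 = 188.4 deg C

188.4 deg C


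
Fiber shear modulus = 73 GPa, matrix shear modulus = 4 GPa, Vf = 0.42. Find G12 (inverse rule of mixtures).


1/G12 = Vf/Gf + (1-Vf)/Gm = 0.42/73 + 0.58/4
G12 = 6.63 GPa

6.63 GPa


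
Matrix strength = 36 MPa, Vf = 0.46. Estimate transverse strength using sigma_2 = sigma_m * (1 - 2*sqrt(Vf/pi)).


factor = 1 - 2*sqrt(0.46/pi) = 0.2347
sigma_2 = 36 * 0.2347 = 8.45 MPa

8.45 MPa


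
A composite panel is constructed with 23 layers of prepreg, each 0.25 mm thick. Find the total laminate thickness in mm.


h = n * t_ply = 23 * 0.25 = 5.75 mm

5.75 mm


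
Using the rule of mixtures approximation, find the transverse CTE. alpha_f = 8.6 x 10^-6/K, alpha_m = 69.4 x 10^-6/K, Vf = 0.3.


alpha_2 = alpha_f*Vf + alpha_m*(1-Vf) = 8.6*0.3 + 69.4*0.7 = 51.2 x 10^-6/K

51.2 x 10^-6/K


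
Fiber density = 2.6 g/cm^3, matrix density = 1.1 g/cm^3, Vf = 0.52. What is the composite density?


rho_c = rho_f*Vf + rho_m*(1-Vf) = 2.6*0.52 + 1.1*0.48 = 1.88 g/cm^3

1.88 g/cm^3


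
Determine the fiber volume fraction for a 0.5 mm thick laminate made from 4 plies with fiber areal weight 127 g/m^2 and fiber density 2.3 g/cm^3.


Vf = n * FAW / (rho_f * h * 1000) = 4 * 127 / (2.3 * 0.5 * 1000) = 0.4417

0.4417


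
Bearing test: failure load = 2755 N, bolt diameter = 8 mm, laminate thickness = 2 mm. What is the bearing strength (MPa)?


sigma_br = F/(d*h) = 2755/(8*2) = 172.2 MPa

172.2 MPa


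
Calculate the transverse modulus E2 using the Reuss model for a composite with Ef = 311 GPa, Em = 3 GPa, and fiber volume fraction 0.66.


1/E2 = Vf/Ef + (1-Vf)/Em = 0.66/311 + 0.34/3
E2 = 8.66 GPa

8.66 GPa


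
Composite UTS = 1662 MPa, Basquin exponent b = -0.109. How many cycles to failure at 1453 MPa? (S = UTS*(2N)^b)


N = 0.5 * (S/UTS)^(1/b) = 0.5 * (1453/1662)^(1/-0.109) = 1.7157 cycles

1.7157 cycles
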